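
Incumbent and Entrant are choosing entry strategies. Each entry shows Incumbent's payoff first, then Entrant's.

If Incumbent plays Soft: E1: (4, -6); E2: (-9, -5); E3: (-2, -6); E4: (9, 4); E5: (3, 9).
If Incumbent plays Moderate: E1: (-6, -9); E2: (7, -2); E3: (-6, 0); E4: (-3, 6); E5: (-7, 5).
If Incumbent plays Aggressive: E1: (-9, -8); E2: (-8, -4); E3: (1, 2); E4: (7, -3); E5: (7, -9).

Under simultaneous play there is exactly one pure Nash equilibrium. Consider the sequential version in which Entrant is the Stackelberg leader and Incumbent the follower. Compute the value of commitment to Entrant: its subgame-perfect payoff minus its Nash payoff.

Backward induction with Entrant moving first.
- E1: BR = Soft, leader payoff -6.
- E2: BR = Moderate, leader payoff -2.
- E3: BR = Aggressive, leader payoff 2.
- E4: BR = Soft, leader payoff 4.
- E5: BR = Aggressive, leader payoff -9.
Entrant's induced payoffs are -6, -2, 2, 4, -9, so Entrant commits to E4. Subgame-perfect outcome: (Soft, E4) with payoffs (9, 4).
Under simultaneous play:
Incumbent's best replies: E1→Soft; E2→Moderate; E3→Aggressive; E4→Soft; E5→Aggressive.
Entrant's best replies: Soft→E5; Moderate→E4; Aggressive→E3.
The unique mutual best reply is (Aggressive, E3), giving (1, 2).
Entrant's commitment gain: 4 − 2 = 2.

2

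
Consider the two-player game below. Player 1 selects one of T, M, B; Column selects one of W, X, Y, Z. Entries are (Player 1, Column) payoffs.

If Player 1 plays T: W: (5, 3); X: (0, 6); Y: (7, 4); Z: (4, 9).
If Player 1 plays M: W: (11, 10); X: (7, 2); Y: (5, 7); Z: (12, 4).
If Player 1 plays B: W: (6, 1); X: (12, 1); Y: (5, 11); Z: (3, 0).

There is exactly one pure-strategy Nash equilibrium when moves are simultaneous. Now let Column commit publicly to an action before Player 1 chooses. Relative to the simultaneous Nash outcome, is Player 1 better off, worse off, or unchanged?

Player 1 best-responds to each possible Column move:
- W: BR = M, leader payoff 10.
- X: BR = B, leader payoff 1.
- Y: BR = T, leader payoff 4.
- Z: BR = M, leader payoff 4.
Among 10, 1, 4, 4, the best is 10 at W. Subgame-perfect outcome: (M, W) with payoffs (11, 10).
For the simultaneous game, intersect best replies.
Player 1's best replies: W→M; X→B; Y→T; Z→M.
Column's best replies: T→Z; M→W; B→Y.
The unique mutual best reply is (M, W), giving (11, 10).
Player 1 earns 11 sequentially versus 11 at the Nash outcome: unchanged.

unchanged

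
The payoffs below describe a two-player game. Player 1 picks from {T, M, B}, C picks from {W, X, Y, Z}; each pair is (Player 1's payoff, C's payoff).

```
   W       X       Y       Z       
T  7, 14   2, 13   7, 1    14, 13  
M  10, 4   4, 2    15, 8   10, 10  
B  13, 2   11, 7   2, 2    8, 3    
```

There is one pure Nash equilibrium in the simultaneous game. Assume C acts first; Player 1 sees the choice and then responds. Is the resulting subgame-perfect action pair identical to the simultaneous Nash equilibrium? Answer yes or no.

Solve by backward induction (C leads).
- W → Player 1 plays B (best of 7, 10, 13); C gets 2.
- X → Player 1 plays B (best of 2, 4, 11); C gets 7.
- Y → Player 1 plays M (best of 7, 15, 2); C gets 8.
- Z → Player 1 plays T (best of 14, 10, 8); C gets 13.
Maximizing over 2, 7, 8, 13, C chooses Z. Subgame-perfect outcome: (T, Z) with payoffs (14, 13).
For the simultaneous game, intersect best replies.
Player 1's best replies: W→B; X→B; Y→M; Z→T.
C's best replies: T→W; M→Z; B→X.
Only (B, X) has each player best-responding; Nash payoffs (11, 7).
Sequential outcome (T, Z) differs from the Nash profile (B, X).

no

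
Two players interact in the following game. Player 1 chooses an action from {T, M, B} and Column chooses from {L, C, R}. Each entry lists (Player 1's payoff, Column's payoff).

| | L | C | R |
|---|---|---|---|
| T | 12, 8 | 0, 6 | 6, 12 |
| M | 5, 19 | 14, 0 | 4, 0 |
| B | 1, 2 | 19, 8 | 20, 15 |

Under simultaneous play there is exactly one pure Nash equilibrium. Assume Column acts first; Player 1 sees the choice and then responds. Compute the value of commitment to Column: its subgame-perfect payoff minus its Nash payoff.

Solve by backward induction (Column leads).
- L: Player 1 compares 12, 5, 1 and picks T; Column would get 8.
- C: Player 1 compares 0, 14, 19 and picks B; Column would get 8.
- R: Player 1 compares 6, 4, 20 and picks B; Column would get 15.
Maximizing over 8, 8, 15, Column chooses R. Subgame-perfect outcome: (B, R) with payoffs (20, 15).
Now find the simultaneous Nash equilibrium.
Player 1's best replies: L→T; C→B; R→B.
Column's best replies: T→R; M→L; B→R.
Only (B, R) has each player best-responding; Nash payoffs (20, 15).
Column's commitment gain: 15 − 15 = 0.

0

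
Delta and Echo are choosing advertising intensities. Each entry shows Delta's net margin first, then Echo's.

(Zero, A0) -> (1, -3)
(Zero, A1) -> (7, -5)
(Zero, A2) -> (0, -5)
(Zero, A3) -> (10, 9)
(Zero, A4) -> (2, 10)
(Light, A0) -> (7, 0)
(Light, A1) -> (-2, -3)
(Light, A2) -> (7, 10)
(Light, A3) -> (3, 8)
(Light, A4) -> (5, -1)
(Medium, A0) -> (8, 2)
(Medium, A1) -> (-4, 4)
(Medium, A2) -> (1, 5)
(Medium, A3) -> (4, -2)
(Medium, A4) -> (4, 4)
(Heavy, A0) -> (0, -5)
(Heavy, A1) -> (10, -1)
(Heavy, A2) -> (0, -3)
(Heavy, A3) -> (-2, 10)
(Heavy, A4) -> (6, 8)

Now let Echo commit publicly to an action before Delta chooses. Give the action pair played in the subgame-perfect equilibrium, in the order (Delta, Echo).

Work backward from Delta's decision.
- A0 → Delta plays Medium (best of 1, 7, 8, 0); Echo gets 2.
- A1 → Delta plays Heavy (best of 7, -2, -4, 10); Echo gets -1.
- A2 → Delta plays Light (best of 0, 7, 1, 0); Echo gets 10.
- A3 → Delta plays Zero (best of 10, 3, 4, -2); Echo gets 9.
- A4 → Delta plays Heavy (best of 2, 5, 4, 6); Echo gets 8.
Maximizing over 2, -1, 10, 9, 8, Echo chooses A2. Subgame-perfect outcome: (Light, A2) with payoffs (7, 10).

(Light, A2)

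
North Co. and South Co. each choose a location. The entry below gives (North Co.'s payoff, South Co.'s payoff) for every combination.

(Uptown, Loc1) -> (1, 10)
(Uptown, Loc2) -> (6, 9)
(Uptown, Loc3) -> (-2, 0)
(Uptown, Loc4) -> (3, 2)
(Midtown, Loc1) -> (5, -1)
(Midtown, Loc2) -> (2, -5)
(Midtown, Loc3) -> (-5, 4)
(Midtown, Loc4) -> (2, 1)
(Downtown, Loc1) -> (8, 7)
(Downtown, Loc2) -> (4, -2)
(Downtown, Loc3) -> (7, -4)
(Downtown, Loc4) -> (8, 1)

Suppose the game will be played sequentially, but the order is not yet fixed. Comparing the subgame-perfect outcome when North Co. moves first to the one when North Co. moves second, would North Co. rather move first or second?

first

If North Co. leads: South Co.'s best replies are Uptown→Loc1, Midtown→Loc3, Downtown→Loc1; North Co.'s induced payoffs 1, -5, 8; outcome (Downtown, Loc1), payoffs (8, 7).
If South Co. leads: North Co.'s best replies are Loc1→Downtown, Loc2→Uptown, Loc3→Downtown, Loc4→Downtown; South Co.'s induced payoffs 7, 9, -4, 1; outcome (Uptown, Loc2), payoffs (6, 9).
North Co. gets 8 moving first and 6 moving second, so North Co. prefers to move first.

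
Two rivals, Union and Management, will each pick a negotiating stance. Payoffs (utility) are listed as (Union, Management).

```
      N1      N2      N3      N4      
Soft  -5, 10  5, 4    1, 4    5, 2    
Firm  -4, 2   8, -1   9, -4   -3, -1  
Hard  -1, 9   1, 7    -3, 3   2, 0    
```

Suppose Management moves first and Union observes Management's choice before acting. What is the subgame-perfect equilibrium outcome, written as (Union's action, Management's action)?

Solve by backward induction (Management leads).
- N1: BR = Hard, leader payoff 9.
- N2: BR = Firm, leader payoff -1.
- N3: BR = Firm, leader payoff -4.
- N4: BR = Soft, leader payoff 2.
Among 9, -1, -4, 2, the best is 9 at N1. Subgame-perfect outcome: (Hard, N1) with payoffs (-1, 9).

(Hard, N1)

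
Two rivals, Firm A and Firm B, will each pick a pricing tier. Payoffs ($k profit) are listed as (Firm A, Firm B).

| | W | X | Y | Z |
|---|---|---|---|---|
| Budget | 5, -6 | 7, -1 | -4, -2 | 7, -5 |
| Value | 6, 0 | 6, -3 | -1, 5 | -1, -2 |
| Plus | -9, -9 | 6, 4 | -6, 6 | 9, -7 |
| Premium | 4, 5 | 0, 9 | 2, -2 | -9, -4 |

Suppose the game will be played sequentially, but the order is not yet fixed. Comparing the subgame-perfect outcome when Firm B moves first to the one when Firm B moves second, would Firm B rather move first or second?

first

If Firm A leads: Firm B's best replies are Budget→X, Value→Y, Plus→Y, Premium→X; Firm A's induced payoffs 7, -1, -6, 0; outcome (Budget, X), payoffs (7, -1).
If Firm B leads: Firm A's best replies are W→Value, X→Budget, Y→Premium, Z→Plus; Firm B's induced payoffs 0, -1, -2, -7; outcome (Value, W), payoffs (6, 0).
Firm B gets 0 moving first and -1 moving second, so Firm B prefers to move first.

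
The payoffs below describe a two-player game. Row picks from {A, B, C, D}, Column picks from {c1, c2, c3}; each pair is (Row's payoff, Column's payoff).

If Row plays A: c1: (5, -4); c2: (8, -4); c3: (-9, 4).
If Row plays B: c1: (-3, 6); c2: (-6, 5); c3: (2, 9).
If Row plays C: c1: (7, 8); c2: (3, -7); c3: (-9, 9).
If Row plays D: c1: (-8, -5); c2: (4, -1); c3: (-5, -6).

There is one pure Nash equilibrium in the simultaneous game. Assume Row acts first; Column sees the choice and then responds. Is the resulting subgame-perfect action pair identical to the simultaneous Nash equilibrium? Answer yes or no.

Solve by backward induction (Row leads).
- A: Column compares -4, -4, 4 and picks c3; Row would get -9.
- B: Column compares 6, 5, 9 and picks c3; Row would get 2.
- C: Column compares 8, -7, 9 and picks c3; Row would get -9.
- D: Column compares -5, -1, -6 and picks c2; Row would get 4.
Row's induced payoffs are -9, 2, -9, 4, so Row commits to D. Subgame-perfect outcome: (D, c2) with payoffs (4, -1).
Now find the simultaneous Nash equilibrium.
Row's best replies: c1→C; c2→A; c3→B.
Column's best replies: A→c3; B→c3; C→c3; D→c2.
The unique mutual best reply is (B, c3), giving (2, 9).
Sequential outcome (D, c2) differs from the Nash profile (B, c3).

no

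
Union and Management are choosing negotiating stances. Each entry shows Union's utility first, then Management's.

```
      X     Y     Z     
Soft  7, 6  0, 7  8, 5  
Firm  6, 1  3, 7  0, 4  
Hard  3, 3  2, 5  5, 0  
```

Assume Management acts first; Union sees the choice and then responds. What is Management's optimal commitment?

Y

Work backward from Union's decision.
- X: Union compares 7, 6, 3 and picks Soft; Management would get 6.
- Y: Union compares 0, 3, 2 and picks Firm; Management would get 7.
- Z: Union compares 8, 0, 5 and picks Soft; Management would get 5.
Maximizing over 6, 7, 5, Management chooses Y. Subgame-perfect outcome: (Firm, Y) with payoffs (3, 7).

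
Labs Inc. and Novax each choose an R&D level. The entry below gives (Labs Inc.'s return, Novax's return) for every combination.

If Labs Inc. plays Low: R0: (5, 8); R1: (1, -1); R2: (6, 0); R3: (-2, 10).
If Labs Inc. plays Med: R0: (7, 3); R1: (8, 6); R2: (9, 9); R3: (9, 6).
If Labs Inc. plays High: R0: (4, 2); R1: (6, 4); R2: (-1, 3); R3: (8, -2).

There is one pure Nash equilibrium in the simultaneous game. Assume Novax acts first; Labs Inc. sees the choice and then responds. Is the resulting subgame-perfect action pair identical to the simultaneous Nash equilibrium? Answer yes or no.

yes

Work backward from Labs Inc.'s decision.
- R0: BR = Med, leader payoff 3.
- R1: BR = Med, leader payoff 6.
- R2: BR = Med, leader payoff 9.
- R3: BR = Med, leader payoff 6.
Among 3, 6, 9, 6, the best is 9 at R2. Subgame-perfect outcome: (Med, R2) with payoffs (9, 9).
For the simultaneous game, intersect best replies.
Labs Inc.'s best replies: R0→Med; R1→Med; R2→Med; R3→Med.
Novax's best replies: Low→R3; Med→R2; High→R1.
The unique mutual best reply is (Med, R2), giving (9, 9).
Sequential outcome (Med, R2) coincides with the Nash profile (Med, R2).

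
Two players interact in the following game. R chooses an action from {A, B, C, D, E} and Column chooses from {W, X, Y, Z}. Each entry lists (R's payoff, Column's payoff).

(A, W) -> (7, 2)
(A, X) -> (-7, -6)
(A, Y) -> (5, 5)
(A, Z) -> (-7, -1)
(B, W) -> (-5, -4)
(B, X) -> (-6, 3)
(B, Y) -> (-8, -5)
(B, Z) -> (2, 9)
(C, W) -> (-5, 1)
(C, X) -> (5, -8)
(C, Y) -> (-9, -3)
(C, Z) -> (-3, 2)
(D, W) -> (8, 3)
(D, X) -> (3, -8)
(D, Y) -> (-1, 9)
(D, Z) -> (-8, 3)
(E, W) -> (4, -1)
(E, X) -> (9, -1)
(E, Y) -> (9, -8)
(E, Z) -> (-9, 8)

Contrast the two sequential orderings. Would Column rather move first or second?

If R leads: Column's best replies are A→Y, B→Z, C→Z, D→Y, E→Z; R's induced payoffs 5, 2, -3, -1, -9; outcome (A, Y), payoffs (5, 5).
If Column leads: R's best replies are W→D, X→E, Y→E, Z→B; Column's induced payoffs 3, -1, -8, 9; outcome (B, Z), payoffs (2, 9).
Column gets 9 moving first and 5 moving second, so Column prefers to move first.

first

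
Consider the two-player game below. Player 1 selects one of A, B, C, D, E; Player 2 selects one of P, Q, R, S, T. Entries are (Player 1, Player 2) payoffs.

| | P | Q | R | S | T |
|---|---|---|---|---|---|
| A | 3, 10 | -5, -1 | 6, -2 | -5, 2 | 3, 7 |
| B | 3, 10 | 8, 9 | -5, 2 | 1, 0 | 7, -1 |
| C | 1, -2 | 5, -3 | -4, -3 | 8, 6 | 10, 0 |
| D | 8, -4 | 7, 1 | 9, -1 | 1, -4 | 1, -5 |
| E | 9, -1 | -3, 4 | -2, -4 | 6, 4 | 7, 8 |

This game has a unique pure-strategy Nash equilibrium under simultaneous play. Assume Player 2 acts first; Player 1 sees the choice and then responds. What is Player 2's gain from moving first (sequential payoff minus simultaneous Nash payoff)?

3

Work backward from Player 1's decision.
- P: BR = E, leader payoff -1.
- Q: BR = B, leader payoff 9.
- R: BR = D, leader payoff -1.
- S: BR = C, leader payoff 6.
- T: BR = C, leader payoff 0.
Maximizing over -1, 9, -1, 6, 0, Player 2 chooses Q. Subgame-perfect outcome: (B, Q) with payoffs (8, 9).
Under simultaneous play:
Player 1's best replies: P→E; Q→B; R→D; S→C; T→C.
Player 2's best replies: A→P; B→P; C→S; D→Q; E→T.
Only (C, S) has each player best-responding; Nash payoffs (8, 6).
Player 2's commitment gain: 9 − 6 = 3.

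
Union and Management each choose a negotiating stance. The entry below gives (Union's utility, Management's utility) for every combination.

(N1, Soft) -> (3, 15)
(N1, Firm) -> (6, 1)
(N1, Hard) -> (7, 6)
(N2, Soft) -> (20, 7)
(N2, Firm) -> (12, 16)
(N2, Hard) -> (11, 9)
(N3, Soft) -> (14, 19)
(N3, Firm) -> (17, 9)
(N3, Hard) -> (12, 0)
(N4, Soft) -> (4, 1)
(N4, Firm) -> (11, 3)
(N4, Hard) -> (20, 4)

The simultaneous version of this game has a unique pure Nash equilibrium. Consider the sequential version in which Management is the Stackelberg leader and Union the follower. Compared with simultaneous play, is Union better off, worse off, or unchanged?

Work backward from Union's decision.
- Soft: Union compares 3, 20, 14, 4 and picks N2; Management would get 7.
- Firm: Union compares 6, 12, 17, 11 and picks N3; Management would get 9.
- Hard: Union compares 7, 11, 12, 20 and picks N4; Management would get 4.
Management's induced payoffs are 7, 9, 4, so Management commits to Firm. Subgame-perfect outcome: (N3, Firm) with payoffs (17, 9).
Now find the simultaneous Nash equilibrium.
Union's best replies: Soft→N2; Firm→N3; Hard→N4.
Management's best replies: N1→Soft; N2→Firm; N3→Soft; N4→Hard.
The unique mutual best reply is (N4, Hard), giving (20, 4).
Union earns 17 sequentially versus 20 at the Nash outcome: worse off.

worse off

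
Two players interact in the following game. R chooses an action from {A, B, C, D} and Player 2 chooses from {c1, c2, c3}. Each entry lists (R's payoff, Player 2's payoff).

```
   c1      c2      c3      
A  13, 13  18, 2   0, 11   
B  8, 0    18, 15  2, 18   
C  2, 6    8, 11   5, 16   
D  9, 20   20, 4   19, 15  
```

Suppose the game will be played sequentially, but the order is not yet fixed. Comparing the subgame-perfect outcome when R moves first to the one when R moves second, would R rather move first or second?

If R leads: Player 2's best replies are A→c1, B→c3, C→c3, D→c1; R's induced payoffs 13, 2, 5, 9; outcome (A, c1), payoffs (13, 13).
If Player 2 leads: R's best replies are c1→A, c2→D, c3→D; Player 2's induced payoffs 13, 4, 15; outcome (D, c3), payoffs (19, 15).
R gets 13 moving first and 19 moving second, so R prefers to move second.

second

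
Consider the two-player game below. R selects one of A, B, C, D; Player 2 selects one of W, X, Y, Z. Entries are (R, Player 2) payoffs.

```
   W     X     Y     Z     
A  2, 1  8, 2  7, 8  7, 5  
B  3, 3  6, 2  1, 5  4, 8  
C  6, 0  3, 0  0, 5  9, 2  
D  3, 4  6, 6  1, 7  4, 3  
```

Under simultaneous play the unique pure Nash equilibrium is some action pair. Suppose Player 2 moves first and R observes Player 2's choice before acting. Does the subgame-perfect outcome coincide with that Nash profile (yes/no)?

yes

R best-responds to each possible Player 2 move:
- W → R plays C (best of 2, 3, 6, 3); Player 2 gets 0.
- X → R plays A (best of 8, 6, 3, 6); Player 2 gets 2.
- Y → R plays A (best of 7, 1, 0, 1); Player 2 gets 8.
- Z → R plays C (best of 7, 4, 9, 4); Player 2 gets 2.
Player 2's induced payoffs are 0, 2, 8, 2, so Player 2 commits to Y. Subgame-perfect outcome: (A, Y) with payoffs (7, 8).
Now find the simultaneous Nash equilibrium.
R's best replies: W→C; X→A; Y→A; Z→C.
Player 2's best replies: A→Y; B→Z; C→Y; D→Y.
Only (A, Y) has each player best-responding; Nash payoffs (7, 8).
Sequential outcome (A, Y) coincides with the Nash profile (A, Y).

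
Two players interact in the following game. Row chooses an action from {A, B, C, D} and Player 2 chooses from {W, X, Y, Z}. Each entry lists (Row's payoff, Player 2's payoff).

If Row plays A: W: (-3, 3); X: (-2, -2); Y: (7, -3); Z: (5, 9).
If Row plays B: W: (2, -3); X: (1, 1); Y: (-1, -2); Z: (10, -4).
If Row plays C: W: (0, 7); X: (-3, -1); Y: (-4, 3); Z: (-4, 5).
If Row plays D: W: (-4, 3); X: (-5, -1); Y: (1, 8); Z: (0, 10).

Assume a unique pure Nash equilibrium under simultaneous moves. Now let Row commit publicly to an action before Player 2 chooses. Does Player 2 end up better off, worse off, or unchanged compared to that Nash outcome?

better off

Work backward from Player 2's decision.
- A: BR = Z, leader payoff 5.
- B: BR = X, leader payoff 1.
- C: BR = W, leader payoff 0.
- D: BR = Z, leader payoff 0.
Among 5, 1, 0, 0, the best is 5 at A. Subgame-perfect outcome: (A, Z) with payoffs (5, 9).
Under simultaneous play:
Row's best replies: W→B; X→B; Y→A; Z→B.
Player 2's best replies: A→Z; B→X; C→W; D→Z.
The unique mutual best reply is (B, X), giving (1, 1).
Player 2 earns 9 sequentially versus 1 at the Nash outcome: better off.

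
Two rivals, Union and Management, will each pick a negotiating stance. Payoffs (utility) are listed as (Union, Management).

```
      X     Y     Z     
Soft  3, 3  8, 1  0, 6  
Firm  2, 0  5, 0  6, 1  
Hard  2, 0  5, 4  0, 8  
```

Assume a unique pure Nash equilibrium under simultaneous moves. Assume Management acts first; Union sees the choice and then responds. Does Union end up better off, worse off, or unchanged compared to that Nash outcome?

worse off

Backward induction with Management moving first.
- X: Union compares 3, 2, 2 and picks Soft; Management would get 3.
- Y: Union compares 8, 5, 5 and picks Soft; Management would get 1.
- Z: Union compares 0, 6, 0 and picks Firm; Management would get 1.
Management's induced payoffs are 3, 1, 1, so Management commits to X. Subgame-perfect outcome: (Soft, X) with payoffs (3, 3).
Under simultaneous play:
Union's best replies: X→Soft; Y→Soft; Z→Firm.
Management's best replies: Soft→Z; Firm→Z; Hard→Z.
Only (Firm, Z) has each player best-responding; Nash payoffs (6, 1).
Union earns 3 sequentially versus 6 at the Nash outcome: worse off.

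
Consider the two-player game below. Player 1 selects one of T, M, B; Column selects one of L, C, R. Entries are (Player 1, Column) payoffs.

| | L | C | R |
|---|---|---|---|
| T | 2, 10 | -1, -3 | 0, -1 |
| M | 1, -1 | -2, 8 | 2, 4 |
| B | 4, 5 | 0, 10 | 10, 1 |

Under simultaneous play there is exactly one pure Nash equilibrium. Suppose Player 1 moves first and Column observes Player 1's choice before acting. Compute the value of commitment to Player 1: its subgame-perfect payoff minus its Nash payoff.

2

Backward induction with Player 1 moving first.
- T: BR = L, leader payoff 2.
- M: BR = C, leader payoff -2.
- B: BR = C, leader payoff 0.
Player 1's induced payoffs are 2, -2, 0, so Player 1 commits to T. Subgame-perfect outcome: (T, L) with payoffs (2, 10).
Now find the simultaneous Nash equilibrium.
Player 1's best replies: L→B; C→B; R→B.
Column's best replies: T→L; M→C; B→C.
Only (B, C) has each player best-responding; Nash payoffs (0, 10).
Player 1's commitment gain: 2 − 0 = 2.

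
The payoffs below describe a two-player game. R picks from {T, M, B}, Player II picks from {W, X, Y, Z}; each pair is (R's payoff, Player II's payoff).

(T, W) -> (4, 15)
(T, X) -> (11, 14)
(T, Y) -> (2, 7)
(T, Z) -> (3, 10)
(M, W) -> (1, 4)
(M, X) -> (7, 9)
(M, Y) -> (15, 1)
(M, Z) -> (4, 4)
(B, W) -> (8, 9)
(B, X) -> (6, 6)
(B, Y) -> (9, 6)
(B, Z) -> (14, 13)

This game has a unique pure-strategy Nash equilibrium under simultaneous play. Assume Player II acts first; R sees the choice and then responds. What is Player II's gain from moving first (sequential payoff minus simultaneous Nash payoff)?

1

Work backward from R's decision.
- W → R plays B (best of 4, 1, 8); Player II gets 9.
- X → R plays T (best of 11, 7, 6); Player II gets 14.
- Y → R plays M (best of 2, 15, 9); Player II gets 1.
- Z → R plays B (best of 3, 4, 14); Player II gets 13.
Among 9, 14, 1, 13, the best is 14 at X. Subgame-perfect outcome: (T, X) with payoffs (11, 14).
Now find the simultaneous Nash equilibrium.
R's best replies: W→B; X→T; Y→M; Z→B.
Player II's best replies: T→W; M→X; B→Z.
Only (B, Z) has each player best-responding; Nash payoffs (14, 13).
Player II's commitment gain: 14 − 13 = 1.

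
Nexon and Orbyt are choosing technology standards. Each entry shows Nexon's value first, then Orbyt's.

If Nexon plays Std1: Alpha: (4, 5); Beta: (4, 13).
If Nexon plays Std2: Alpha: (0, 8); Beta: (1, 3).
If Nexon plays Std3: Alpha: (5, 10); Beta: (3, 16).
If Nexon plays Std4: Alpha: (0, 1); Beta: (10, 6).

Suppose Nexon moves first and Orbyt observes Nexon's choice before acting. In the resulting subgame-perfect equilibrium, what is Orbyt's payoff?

Backward induction with Nexon moving first.
- Std1 → Orbyt plays Beta (best of 5, 13); Nexon gets 4.
- Std2 → Orbyt plays Alpha (best of 8, 3); Nexon gets 0.
- Std3 → Orbyt plays Beta (best of 10, 16); Nexon gets 3.
- Std4 → Orbyt plays Beta (best of 1, 6); Nexon gets 10.
Nexon's induced payoffs are 4, 0, 3, 10, so Nexon commits to Std4. Subgame-perfect outcome: (Std4, Beta) with payoffs (10, 6).

6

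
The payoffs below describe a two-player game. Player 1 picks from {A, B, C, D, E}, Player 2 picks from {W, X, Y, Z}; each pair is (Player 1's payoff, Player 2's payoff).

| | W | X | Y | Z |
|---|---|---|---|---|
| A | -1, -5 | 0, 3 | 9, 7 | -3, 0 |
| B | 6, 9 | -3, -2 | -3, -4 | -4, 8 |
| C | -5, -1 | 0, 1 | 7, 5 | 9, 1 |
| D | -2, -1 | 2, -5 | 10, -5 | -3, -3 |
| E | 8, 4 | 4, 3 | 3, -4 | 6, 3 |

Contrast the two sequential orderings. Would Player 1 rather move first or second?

If Player 1 leads: Player 2's best replies are A→Y, B→W, C→Y, D→W, E→W; Player 1's induced payoffs 9, 6, 7, -2, 8; outcome (A, Y), payoffs (9, 7).
If Player 2 leads: Player 1's best replies are W→E, X→E, Y→D, Z→C; Player 2's induced payoffs 4, 3, -5, 1; outcome (E, W), payoffs (8, 4).
Player 1 gets 9 moving first and 8 moving second, so Player 1 prefers to move first.

first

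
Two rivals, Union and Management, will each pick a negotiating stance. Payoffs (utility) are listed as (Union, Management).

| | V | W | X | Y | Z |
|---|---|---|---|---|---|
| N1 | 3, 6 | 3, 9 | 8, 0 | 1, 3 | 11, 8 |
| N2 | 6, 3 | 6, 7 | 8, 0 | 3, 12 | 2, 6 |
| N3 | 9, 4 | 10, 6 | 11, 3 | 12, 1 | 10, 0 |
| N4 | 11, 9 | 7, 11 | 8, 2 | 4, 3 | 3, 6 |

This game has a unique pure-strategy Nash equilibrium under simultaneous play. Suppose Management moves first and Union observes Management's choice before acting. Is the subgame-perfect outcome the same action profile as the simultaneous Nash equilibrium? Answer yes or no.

no

Union best-responds to each possible Management move:
- V: Union compares 3, 6, 9, 11 and picks N4; Management would get 9.
- W: Union compares 3, 6, 10, 7 and picks N3; Management would get 6.
- X: Union compares 8, 8, 11, 8 and picks N3; Management would get 3.
- Y: Union compares 1, 3, 12, 4 and picks N3; Management would get 1.
- Z: Union compares 11, 2, 10, 3 and picks N1; Management would get 8.
Maximizing over 9, 6, 3, 1, 8, Management chooses V. Subgame-perfect outcome: (N4, V) with payoffs (11, 9).
For the simultaneous game, intersect best replies.
Union's best replies: V→N4; W→N3; X→N3; Y→N3; Z→N1.
Management's best replies: N1→W; N2→Y; N3→W; N4→W.
The unique mutual best reply is (N3, W), giving (10, 6).
Sequential outcome (N4, V) differs from the Nash profile (N3, W).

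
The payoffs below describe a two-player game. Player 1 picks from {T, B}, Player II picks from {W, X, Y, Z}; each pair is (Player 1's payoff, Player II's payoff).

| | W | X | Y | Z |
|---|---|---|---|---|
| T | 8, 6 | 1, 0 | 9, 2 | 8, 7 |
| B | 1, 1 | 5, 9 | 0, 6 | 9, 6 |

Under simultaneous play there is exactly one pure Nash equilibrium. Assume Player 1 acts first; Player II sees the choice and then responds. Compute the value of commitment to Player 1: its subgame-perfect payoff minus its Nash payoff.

3

Player II best-responds to each possible Player 1 move:
- T: BR = Z, leader payoff 8.
- B: BR = X, leader payoff 5.
Among 8, 5, the best is 8 at T. Subgame-perfect outcome: (T, Z) with payoffs (8, 7).
Under simultaneous play:
Player 1's best replies: W→T; X→B; Y→T; Z→B.
Player II's best replies: T→Z; B→X.
The unique mutual best reply is (B, X), giving (5, 9).
Player 1's commitment gain: 8 − 5 = 3.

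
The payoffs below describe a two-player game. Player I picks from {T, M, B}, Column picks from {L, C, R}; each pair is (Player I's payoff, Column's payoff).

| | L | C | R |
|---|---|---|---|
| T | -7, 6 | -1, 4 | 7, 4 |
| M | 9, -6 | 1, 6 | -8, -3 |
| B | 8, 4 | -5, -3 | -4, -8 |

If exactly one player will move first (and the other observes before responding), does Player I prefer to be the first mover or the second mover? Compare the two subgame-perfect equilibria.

If Player I leads: Column's best replies are T→L, M→C, B→L; Player I's induced payoffs -7, 1, 8; outcome (B, L), payoffs (8, 4).
If Column leads: Player I's best replies are L→M, C→M, R→T; Column's induced payoffs -6, 6, 4; outcome (M, C), payoffs (1, 6).
Player I gets 8 moving first and 1 moving second, so Player I prefers to move first.

first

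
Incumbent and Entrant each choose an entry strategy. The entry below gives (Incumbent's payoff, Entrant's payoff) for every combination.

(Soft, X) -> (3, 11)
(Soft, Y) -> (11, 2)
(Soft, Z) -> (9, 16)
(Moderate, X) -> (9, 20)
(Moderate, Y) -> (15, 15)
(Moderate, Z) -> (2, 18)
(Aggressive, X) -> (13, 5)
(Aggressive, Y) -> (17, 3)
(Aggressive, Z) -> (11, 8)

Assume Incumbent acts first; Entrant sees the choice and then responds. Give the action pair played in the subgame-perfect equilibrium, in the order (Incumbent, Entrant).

(Aggressive, Z)

Solve by backward induction (Incumbent leads).
- Soft → Entrant plays Z (best of 11, 2, 16); Incumbent gets 9.
- Moderate → Entrant plays X (best of 20, 15, 18); Incumbent gets 9.
- Aggressive → Entrant plays Z (best of 5, 3, 8); Incumbent gets 11.
Among 9, 9, 11, the best is 11 at Aggressive. Subgame-perfect outcome: (Aggressive, Z) with payoffs (11, 8).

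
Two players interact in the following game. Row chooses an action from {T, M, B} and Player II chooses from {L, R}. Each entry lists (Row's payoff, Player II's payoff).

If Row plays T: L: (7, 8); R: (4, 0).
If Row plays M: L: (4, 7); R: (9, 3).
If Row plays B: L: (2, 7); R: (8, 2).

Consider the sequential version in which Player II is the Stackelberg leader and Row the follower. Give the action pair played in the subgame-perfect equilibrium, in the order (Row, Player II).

Backward induction with Player II moving first.
- L → Row plays T (best of 7, 4, 2); Player II gets 8.
- R → Row plays M (best of 4, 9, 8); Player II gets 3.
Maximizing over 8, 3, Player II chooses L. Subgame-perfect outcome: (T, L) with payoffs (7, 8).

(T, L)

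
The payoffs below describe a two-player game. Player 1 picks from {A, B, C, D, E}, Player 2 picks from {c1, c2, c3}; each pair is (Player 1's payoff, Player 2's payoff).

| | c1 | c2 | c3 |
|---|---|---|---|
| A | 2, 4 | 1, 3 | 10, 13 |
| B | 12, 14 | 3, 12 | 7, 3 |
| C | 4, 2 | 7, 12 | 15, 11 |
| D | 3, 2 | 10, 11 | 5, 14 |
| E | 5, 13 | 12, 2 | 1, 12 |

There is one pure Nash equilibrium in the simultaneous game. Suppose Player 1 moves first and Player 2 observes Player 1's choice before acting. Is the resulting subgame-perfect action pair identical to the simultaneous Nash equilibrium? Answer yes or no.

Backward induction with Player 1 moving first.
- A → Player 2 plays c3 (best of 4, 3, 13); Player 1 gets 10.
- B → Player 2 plays c1 (best of 14, 12, 3); Player 1 gets 12.
- C → Player 2 plays c2 (best of 2, 12, 11); Player 1 gets 7.
- D → Player 2 plays c3 (best of 2, 11, 14); Player 1 gets 5.
- E → Player 2 plays c1 (best of 13, 2, 12); Player 1 gets 5.
Player 1's induced payoffs are 10, 12, 7, 5, 5, so Player 1 commits to B. Subgame-perfect outcome: (B, c1) with payoffs (12, 14).
For the simultaneous game, intersect best replies.
Player 1's best replies: c1→B; c2→E; c3→C.
Player 2's best replies: A→c3; B→c1; C→c2; D→c3; E→c1.
Only (B, c1) has each player best-responding; Nash payoffs (12, 14).
Sequential outcome (B, c1) coincides with the Nash profile (B, c1).

yes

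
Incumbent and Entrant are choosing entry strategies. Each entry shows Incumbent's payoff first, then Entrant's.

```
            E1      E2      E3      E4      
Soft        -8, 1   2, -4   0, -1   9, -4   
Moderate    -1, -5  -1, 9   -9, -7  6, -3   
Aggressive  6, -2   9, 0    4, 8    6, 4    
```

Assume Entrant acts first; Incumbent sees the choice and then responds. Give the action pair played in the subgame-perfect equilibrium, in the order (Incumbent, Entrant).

Solve by backward induction (Entrant leads).
- E1: BR = Aggressive, leader payoff -2.
- E2: BR = Aggressive, leader payoff 0.
- E3: BR = Aggressive, leader payoff 8.
- E4: BR = Soft, leader payoff -4.
Among -2, 0, 8, -4, the best is 8 at E3. Subgame-perfect outcome: (Aggressive, E3) with payoffs (4, 8).

(Aggressive, E3)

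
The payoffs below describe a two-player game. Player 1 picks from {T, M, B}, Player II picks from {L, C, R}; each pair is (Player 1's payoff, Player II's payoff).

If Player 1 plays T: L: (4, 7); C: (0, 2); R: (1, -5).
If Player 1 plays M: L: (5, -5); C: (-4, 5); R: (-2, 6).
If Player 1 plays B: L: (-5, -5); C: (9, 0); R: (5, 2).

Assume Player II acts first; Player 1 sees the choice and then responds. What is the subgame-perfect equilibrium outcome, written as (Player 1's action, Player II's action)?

Work backward from Player 1's decision.
- L: BR = M, leader payoff -5.
- C: BR = B, leader payoff 0.
- R: BR = B, leader payoff 2.
Among -5, 0, 2, the best is 2 at R. Subgame-perfect outcome: (B, R) with payoffs (5, 2).

(B, R)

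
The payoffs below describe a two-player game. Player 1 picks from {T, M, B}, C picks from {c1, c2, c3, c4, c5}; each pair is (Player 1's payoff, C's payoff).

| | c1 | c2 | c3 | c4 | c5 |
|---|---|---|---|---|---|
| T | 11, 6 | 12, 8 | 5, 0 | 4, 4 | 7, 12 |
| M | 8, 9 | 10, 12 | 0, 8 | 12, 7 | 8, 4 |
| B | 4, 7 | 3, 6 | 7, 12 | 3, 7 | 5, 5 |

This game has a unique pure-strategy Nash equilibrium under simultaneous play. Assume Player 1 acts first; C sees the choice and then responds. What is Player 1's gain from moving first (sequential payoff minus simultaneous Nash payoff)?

Backward induction with Player 1 moving first.
- T: C compares 6, 8, 0, 4, 12 and picks c5; Player 1 would get 7.
- M: C compares 9, 12, 8, 7, 4 and picks c2; Player 1 would get 10.
- B: C compares 7, 6, 12, 7, 5 and picks c3; Player 1 would get 7.
Among 7, 10, 7, the best is 10 at M. Subgame-perfect outcome: (M, c2) with payoffs (10, 12).
Now find the simultaneous Nash equilibrium.
Player 1's best replies: c1→T; c2→T; c3→B; c4→M; c5→M.
C's best replies: T→c5; M→c2; B→c3.
The unique mutual best reply is (B, c3), giving (7, 12).
Player 1's commitment gain: 10 − 7 = 3.

3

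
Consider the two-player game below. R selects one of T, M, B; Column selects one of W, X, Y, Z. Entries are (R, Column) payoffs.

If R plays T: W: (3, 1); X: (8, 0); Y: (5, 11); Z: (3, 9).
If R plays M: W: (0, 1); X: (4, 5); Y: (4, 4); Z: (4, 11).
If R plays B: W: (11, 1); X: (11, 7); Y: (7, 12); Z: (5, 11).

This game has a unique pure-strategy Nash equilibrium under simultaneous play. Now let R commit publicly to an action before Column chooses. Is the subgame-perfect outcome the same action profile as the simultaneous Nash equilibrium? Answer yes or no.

Solve by backward induction (R leads).
- T: BR = Y, leader payoff 5.
- M: BR = Z, leader payoff 4.
- B: BR = Y, leader payoff 7.
Among 5, 4, 7, the best is 7 at B. Subgame-perfect outcome: (B, Y) with payoffs (7, 12).
Under simultaneous play:
R's best replies: W→B; X→B; Y→B; Z→B.
Column's best replies: T→Y; M→Z; B→Y.
The unique mutual best reply is (B, Y), giving (7, 12).
Sequential outcome (B, Y) coincides with the Nash profile (B, Y).

yes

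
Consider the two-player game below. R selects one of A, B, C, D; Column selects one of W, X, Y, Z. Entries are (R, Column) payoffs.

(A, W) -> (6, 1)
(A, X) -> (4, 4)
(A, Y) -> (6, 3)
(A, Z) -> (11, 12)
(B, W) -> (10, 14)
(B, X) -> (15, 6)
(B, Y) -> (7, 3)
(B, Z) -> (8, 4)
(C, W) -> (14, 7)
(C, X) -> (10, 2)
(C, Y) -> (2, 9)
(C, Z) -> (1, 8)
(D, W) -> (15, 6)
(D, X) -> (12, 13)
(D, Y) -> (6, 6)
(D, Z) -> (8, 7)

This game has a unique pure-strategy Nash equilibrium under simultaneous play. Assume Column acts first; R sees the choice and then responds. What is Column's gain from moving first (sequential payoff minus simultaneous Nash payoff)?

0

R best-responds to each possible Column move:
- W: BR = D, leader payoff 6.
- X: BR = B, leader payoff 6.
- Y: BR = B, leader payoff 3.
- Z: BR = A, leader payoff 12.
Column's induced payoffs are 6, 6, 3, 12, so Column commits to Z. Subgame-perfect outcome: (A, Z) with payoffs (11, 12).
Under simultaneous play:
R's best replies: W→D; X→B; Y→B; Z→A.
Column's best replies: A→Z; B→W; C→Y; D→X.
Only (A, Z) has each player best-responding; Nash payoffs (11, 12).
Column's commitment gain: 12 − 12 = 0.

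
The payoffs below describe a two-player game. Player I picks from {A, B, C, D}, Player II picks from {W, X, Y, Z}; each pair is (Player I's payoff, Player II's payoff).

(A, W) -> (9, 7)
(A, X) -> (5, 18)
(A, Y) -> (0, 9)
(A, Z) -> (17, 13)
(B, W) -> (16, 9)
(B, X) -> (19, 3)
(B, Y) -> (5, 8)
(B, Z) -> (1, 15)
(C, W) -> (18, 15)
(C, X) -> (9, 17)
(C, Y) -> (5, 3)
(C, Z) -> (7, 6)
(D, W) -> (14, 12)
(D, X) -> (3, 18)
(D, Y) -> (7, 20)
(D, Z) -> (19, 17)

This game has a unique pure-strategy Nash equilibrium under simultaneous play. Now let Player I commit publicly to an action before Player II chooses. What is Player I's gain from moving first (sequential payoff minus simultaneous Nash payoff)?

2

Backward induction with Player I moving first.
- A: Player II compares 7, 18, 9, 13 and picks X; Player I would get 5.
- B: Player II compares 9, 3, 8, 15 and picks Z; Player I would get 1.
- C: Player II compares 15, 17, 3, 6 and picks X; Player I would get 9.
- D: Player II compares 12, 18, 20, 17 and picks Y; Player I would get 7.
Maximizing over 5, 1, 9, 7, Player I chooses C. Subgame-perfect outcome: (C, X) with payoffs (9, 17).
For the simultaneous game, intersect best replies.
Player I's best replies: W→C; X→B; Y→D; Z→D.
Player II's best replies: A→X; B→Z; C→X; D→Y.
Only (D, Y) has each player best-responding; Nash payoffs (7, 20).
Player I's commitment gain: 9 − 7 = 2.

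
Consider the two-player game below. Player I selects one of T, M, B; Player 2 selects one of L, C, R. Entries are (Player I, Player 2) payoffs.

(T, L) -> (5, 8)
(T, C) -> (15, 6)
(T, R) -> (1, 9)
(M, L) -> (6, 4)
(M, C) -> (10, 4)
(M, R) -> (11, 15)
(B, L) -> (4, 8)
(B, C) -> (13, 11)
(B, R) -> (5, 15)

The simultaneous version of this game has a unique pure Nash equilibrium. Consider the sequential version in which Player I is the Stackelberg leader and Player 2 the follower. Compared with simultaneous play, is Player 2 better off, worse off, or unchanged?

unchanged

Solve by backward induction (Player I leads).
- T: BR = R, leader payoff 1.
- M: BR = R, leader payoff 11.
- B: BR = R, leader payoff 5.
Player I's induced payoffs are 1, 11, 5, so Player I commits to M. Subgame-perfect outcome: (M, R) with payoffs (11, 15).
Under simultaneous play:
Player I's best replies: L→M; C→T; R→M.
Player 2's best replies: T→R; M→R; B→R.
The unique mutual best reply is (M, R), giving (11, 15).
Player 2 earns 15 sequentially versus 15 at the Nash outcome: unchanged.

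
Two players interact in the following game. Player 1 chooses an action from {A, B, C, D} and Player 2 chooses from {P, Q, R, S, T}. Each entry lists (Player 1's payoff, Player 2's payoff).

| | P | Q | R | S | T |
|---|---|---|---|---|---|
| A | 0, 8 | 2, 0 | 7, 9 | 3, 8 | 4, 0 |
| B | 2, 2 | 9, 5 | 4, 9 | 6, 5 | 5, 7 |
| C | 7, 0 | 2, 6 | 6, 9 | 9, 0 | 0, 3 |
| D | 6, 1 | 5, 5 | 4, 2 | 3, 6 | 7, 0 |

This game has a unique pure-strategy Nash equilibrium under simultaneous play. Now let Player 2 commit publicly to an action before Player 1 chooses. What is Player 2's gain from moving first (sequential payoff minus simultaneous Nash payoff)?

Player 1 best-responds to each possible Player 2 move:
- P: BR = C, leader payoff 0.
- Q: BR = B, leader payoff 5.
- R: BR = A, leader payoff 9.
- S: BR = C, leader payoff 0.
- T: BR = D, leader payoff 0.
Among 0, 5, 9, 0, 0, the best is 9 at R. Subgame-perfect outcome: (A, R) with payoffs (7, 9).
For the simultaneous game, intersect best replies.
Player 1's best replies: P→C; Q→B; R→A; S→C; T→D.
Player 2's best replies: A→R; B→R; C→R; D→S.
The unique mutual best reply is (A, R), giving (7, 9).
Player 2's commitment gain: 9 − 9 = 0.

0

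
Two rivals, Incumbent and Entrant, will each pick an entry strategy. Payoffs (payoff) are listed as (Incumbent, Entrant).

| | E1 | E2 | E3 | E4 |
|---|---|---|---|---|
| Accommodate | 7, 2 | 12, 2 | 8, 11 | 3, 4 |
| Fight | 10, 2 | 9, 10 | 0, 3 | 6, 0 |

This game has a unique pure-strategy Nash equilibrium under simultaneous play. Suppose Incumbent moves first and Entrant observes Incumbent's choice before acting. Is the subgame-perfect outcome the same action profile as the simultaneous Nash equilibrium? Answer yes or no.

no

Backward induction with Incumbent moving first.
- Accommodate: Entrant compares 2, 2, 11, 4 and picks E3; Incumbent would get 8.
- Fight: Entrant compares 2, 10, 3, 0 and picks E2; Incumbent would get 9.
Maximizing over 8, 9, Incumbent chooses Fight. Subgame-perfect outcome: (Fight, E2) with payoffs (9, 10).
For the simultaneous game, intersect best replies.
Incumbent's best replies: E1→Fight; E2→Accommodate; E3→Accommodate; E4→Fight.
Entrant's best replies: Accommodate→E3; Fight→E2.
Only (Accommodate, E3) has each player best-responding; Nash payoffs (8, 11).
Sequential outcome (Fight, E2) differs from the Nash profile (Accommodate, E3).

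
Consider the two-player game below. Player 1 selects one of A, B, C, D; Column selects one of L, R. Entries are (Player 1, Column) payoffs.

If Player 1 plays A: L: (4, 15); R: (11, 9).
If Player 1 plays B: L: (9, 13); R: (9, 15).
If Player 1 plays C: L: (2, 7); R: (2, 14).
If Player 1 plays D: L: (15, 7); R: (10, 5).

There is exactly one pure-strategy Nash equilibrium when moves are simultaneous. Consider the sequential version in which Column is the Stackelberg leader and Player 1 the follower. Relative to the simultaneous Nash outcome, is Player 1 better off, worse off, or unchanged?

worse off

Backward induction with Column moving first.
- L → Player 1 plays D (best of 4, 9, 2, 15); Column gets 7.
- R → Player 1 plays A (best of 11, 9, 2, 10); Column gets 9.
Column's induced payoffs are 7, 9, so Column commits to R. Subgame-perfect outcome: (A, R) with payoffs (11, 9).
Under simultaneous play:
Player 1's best replies: L→D; R→A.
Column's best replies: A→L; B→R; C→R; D→L.
The unique mutual best reply is (D, L), giving (15, 7).
Player 1 earns 11 sequentially versus 15 at the Nash outcome: worse off.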